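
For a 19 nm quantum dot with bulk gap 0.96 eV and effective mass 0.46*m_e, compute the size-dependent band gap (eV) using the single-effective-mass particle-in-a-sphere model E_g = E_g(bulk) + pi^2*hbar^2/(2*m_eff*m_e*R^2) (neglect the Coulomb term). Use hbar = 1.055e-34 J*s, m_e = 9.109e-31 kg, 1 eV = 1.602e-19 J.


Radius R = 19/2 nm = 9.5e-09 m
Confinement energy dE = pi^2 * hbar^2 / (2 * m_eff * m_e * R^2)
dE = pi^2 * (1.055e-34)^2 / (2 * 0.46 * 9.109e-31 * (9.5e-09)^2) J, divided by 1.602e-19 J/eV
dE = 0.0091 eV
Total band gap = E_g(bulk) + dE = 0.96 + 0.0091 = 0.9691 eV

0.9691


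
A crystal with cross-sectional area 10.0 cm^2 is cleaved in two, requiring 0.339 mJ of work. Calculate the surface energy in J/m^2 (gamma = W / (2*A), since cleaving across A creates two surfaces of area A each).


Convert: A = 10.0 cm^2 = 0.001 m^2, W = 0.339 mJ = 0.000339 J
Cleaving exposes two faces of area A, so total new surface = 2*A and gamma = W / (2*A)
gamma = 0.000339 / (2 * 0.001)
gamma = 0.17 J/m^2

0.17


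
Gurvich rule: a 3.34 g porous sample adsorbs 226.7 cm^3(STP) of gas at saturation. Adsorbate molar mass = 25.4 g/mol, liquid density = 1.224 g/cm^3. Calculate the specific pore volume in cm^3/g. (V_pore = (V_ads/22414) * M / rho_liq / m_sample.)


Moles adsorbed n = V_ads / 22414 = 226.7 / 22414 = 1.011421e-02 mol
Liquid volume V_liq = n * M / rho_liq = 1.011421e-02 * 25.4 / 1.224 = 0.20989 cm^3
Specific pore volume V_pore = V_liq / m_sample = 0.20989 / 3.34
V_pore = 0.0628 cm^3/g

0.0628


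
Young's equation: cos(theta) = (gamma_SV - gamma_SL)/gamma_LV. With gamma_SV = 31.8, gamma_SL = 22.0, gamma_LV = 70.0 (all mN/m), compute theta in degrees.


cos(theta) = (gamma_SV - gamma_SL) / gamma_LV
cos(theta) = (31.8 - 22.0) / 70.0
cos(theta) = 0.14
theta = arccos(0.14) = 81.95 degrees

81.95


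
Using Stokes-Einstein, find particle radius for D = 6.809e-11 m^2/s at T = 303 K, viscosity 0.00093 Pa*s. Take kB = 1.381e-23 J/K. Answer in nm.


Stokes-Einstein: R = kB*T / (6*pi*eta*D)
R = 1.381e-23 * 303 / (6 * pi * 0.00093 * 6.809e-11)
R = 3.50565e-09 m = 3.51 nm

3.51


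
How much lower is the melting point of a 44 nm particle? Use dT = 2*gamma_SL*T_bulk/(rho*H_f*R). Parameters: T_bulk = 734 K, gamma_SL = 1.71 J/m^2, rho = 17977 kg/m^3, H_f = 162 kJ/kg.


Radius R = 44/2 = 22 nm = 2.2e-08 m
Convert H_f = 162 kJ/kg = 162000 J/kg
dT = 2 * gamma_SL * T_bulk / (rho * H_f * R)
dT = 2 * 1.71 * 734 / (17977 * 162000 * 2.2e-08)
dT = 39.2 K

39.2


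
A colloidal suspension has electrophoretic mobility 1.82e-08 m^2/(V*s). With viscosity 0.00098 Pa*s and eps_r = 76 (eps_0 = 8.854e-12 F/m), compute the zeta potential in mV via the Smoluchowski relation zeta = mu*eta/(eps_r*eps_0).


Smoluchowski equation: zeta = mu * eta / (eps_r * eps_0)
zeta = 1.82e-08 * 0.00098 / (76 * 8.854e-12)
zeta = 0.026506 V = 26.51 mV

26.51


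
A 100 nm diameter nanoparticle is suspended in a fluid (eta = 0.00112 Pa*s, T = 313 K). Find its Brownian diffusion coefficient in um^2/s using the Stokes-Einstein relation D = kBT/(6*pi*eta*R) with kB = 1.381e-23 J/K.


Radius R = 100/2 = 50 nm = 5e-08 m
D = kB*T / (6*pi*eta*R)
D = 1.381e-23 * 313 / (6 * pi * 0.00112 * 5e-08)
D = 4.09495e-12 m^2/s = 4.095 um^2/s

4.095


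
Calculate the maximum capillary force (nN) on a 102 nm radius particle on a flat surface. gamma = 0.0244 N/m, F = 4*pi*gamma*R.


Convert radius: R = 102 nm = 1.02e-07 m
F = 4 * pi * gamma * R
F = 4 * pi * 0.0244 * 1.02e-07
F = 3.12752e-08 N = 31.2752 nN

31.2752


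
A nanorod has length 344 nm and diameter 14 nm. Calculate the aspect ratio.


Aspect ratio AR = length / diameter
AR = 344 / 14
AR = 24.57

24.57


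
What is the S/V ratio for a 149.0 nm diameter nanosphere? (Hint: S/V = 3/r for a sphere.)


Radius r = 149.0/2 = 74.5 nm
S/V = 3 / r = 3 / 74.5
S/V = 0.0403 nm^-1

0.0403


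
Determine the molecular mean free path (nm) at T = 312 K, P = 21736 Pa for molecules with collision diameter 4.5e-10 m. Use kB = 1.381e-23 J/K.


Mean free path: lambda = kB*T / (sqrt(2) * pi * d^2 * P)
lambda = 1.381e-23 * 312 / (sqrt(2) * pi * (4.5e-10)^2 * 21736)
lambda = 2.20333e-07 m
lambda = 220.33 nm

220.33


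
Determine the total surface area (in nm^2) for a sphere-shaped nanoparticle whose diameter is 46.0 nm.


Radius r = 46.0/2 = 23 nm
Surface area SA = 4 * pi * r^2
SA = 4 * pi * (23)^2
SA = 6647.61 nm^2

6647.61


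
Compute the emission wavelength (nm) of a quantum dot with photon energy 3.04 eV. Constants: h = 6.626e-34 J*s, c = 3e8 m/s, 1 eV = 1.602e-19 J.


Convert energy: E = 3.04 eV = 3.04 * 1.602e-19 = 4.87008e-19 J
lambda = h*c / E = 6.626e-34 * 3e8 / 4.87008e-19
lambda = 4.08166e-07 m = 408.2 nm

408.2


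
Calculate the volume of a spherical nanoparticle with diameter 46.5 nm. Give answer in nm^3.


Radius r = 46.5/2 = 23.25 nm
Volume V = (4/3) * pi * r^3
V = (4/3) * pi * (23.25)^3
V = 52645.04 nm^3

52645.04


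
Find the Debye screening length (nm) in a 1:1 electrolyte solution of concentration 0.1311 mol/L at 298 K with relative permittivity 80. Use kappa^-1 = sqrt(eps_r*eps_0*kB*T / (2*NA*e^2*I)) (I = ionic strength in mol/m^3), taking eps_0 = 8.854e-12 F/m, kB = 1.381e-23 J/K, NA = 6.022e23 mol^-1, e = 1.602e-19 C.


Ionic strength I = 0.1311 * 1^2 * 1000 = 131.1 mol/m^3
kappa^-1 = sqrt(80 * 8.854e-12 * 1.381e-23 * 298 / (2 * 6.022e23 * (1.602e-19)^2 * 131.1))
kappa^-1 = 0.848 nm

0.848


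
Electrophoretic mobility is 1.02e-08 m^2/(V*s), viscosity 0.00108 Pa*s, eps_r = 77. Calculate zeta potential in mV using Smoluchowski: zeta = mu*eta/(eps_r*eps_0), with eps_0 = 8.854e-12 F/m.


Smoluchowski equation: zeta = mu * eta / (eps_r * eps_0)
zeta = 1.02e-08 * 0.00108 / (77 * 8.854e-12)
zeta = 0.016158 V = 16.16 mV

16.16


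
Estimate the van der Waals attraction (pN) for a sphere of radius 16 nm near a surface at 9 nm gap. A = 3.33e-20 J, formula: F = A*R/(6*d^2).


Convert to SI: R = 16 nm = 1.6e-08 m, d = 9 nm = 9e-09 m
F = A * R / (6 * d^2)
F = 3.33e-20 * 1.6e-08 / (6 * (9e-09)^2)
F = 1.0963e-12 N = 1.096 pN

1.096


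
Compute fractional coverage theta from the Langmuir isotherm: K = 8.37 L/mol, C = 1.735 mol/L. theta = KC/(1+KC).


Langmuir isotherm: theta = K*C / (1 + K*C)
K*C = 8.37 * 1.735 = 14.52195
theta = 14.52195 / (1 + 14.52195) = 14.52195 / 15.52195
theta = 0.9356

0.9356


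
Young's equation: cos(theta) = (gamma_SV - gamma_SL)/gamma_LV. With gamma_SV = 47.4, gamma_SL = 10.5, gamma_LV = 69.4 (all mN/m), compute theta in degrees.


cos(theta) = (gamma_SV - gamma_SL) / gamma_LV
cos(theta) = (47.4 - 10.5) / 69.4
cos(theta) = 0.5317
theta = arccos(0.5317) = 57.88 degrees

57.88


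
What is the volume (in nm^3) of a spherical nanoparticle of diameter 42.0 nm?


Radius r = 42.0/2 = 21 nm
Volume V = (4/3) * pi * r^3
V = (4/3) * pi * (21)^3
V = 38792.39 nm^3

38792.39


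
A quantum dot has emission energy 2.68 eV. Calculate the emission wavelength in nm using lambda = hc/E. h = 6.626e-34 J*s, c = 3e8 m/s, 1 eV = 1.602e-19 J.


Convert energy: E = 2.68 eV = 2.68 * 1.602e-19 = 4.29336e-19 J
lambda = h*c / E = 6.626e-34 * 3e8 / 4.29336e-19
lambda = 4.62994e-07 m = 463.0 nm

463.0


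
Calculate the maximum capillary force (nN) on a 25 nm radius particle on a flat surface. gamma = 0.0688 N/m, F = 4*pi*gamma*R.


Convert radius: R = 25 nm = 2.5e-08 m
F = 4 * pi * gamma * R
F = 4 * pi * 0.0688 * 2.5e-08
F = 2.16142e-08 N = 21.6142 nN

21.6142


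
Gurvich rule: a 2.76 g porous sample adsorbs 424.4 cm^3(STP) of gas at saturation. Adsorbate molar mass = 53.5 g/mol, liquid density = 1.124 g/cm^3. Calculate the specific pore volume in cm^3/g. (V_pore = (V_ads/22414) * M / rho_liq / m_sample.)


Moles adsorbed n = V_ads / 22414 = 424.4 / 22414 = 1.893459e-02 mol
Liquid volume V_liq = n * M / rho_liq = 1.893459e-02 * 53.5 / 1.124 = 0.90125 cm^3
Specific pore volume V_pore = V_liq / m_sample = 0.90125 / 2.76
V_pore = 0.3265 cm^3/g

0.3265


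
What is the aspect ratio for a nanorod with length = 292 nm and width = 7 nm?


Aspect ratio AR = length / diameter
AR = 292 / 7
AR = 41.71

41.71


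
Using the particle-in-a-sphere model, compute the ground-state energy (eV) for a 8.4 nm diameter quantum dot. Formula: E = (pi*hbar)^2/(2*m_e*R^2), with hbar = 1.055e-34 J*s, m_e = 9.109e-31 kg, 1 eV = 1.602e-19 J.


Radius R = 8.4/2 = 4.2 nm = 4.2e-09 m
E = (pi * 1.055e-34)^2 / (2 * 9.109e-31 * (4.2e-09)^2)
E(J) = 3.41826e-21
E = E(J) / 1.602e-19 = 0.0213 eV

0.0213


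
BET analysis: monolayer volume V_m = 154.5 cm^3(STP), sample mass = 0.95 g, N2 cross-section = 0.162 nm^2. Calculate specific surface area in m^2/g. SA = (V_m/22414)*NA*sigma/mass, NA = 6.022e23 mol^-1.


Number of moles in monolayer = V_m / 22414 = 154.5 / 22414 = 0.00689301
Number of molecules = moles * NA = 0.00689301 * 6.022e23
SA = molecules * sigma / mass
SA = (154.5 / 22414) * 6.022e23 * 0.162e-18 / 0.95
SA = 707.9 m^2/g

707.9


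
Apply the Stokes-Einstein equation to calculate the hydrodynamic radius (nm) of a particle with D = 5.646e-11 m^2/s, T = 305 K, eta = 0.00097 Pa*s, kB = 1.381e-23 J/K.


Stokes-Einstein: R = kB*T / (6*pi*eta*D)
R = 1.381e-23 * 305 / (6 * pi * 0.00097 * 5.646e-11)
R = 4.08018e-09 m = 4.08 nm

4.08


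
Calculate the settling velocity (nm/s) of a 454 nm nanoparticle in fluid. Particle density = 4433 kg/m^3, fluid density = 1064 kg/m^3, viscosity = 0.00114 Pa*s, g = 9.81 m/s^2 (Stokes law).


Radius R = 454/2 nm = 2.27e-07 m
Density difference = 4433 - 1064 = 3369 kg/m^3
v = 2 * R^2 * (rho_p - rho_f) * g / (9 * eta)
v = 2 * (2.27e-07)^2 * 3369 * 9.81 / (9 * 0.00114)
v = 3.31974e-07 m/s = 331.9742 nm/s

331.9742


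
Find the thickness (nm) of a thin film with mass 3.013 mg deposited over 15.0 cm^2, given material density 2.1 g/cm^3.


Convert: m = 3.013 mg = 3.0130e-06 kg, A = 15.0 cm^2 = 1.5000e-03 m^2, rho = 2.1 g/cm^3 = 2100 kg/m^3
t = m / (A * rho)
t = 3.0130e-06 / (1.5000e-03 * 2100)
t = 9.5651e-07 m = 956.5 nm

956.5


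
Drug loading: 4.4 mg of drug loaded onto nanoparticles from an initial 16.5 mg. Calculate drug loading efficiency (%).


Drug loading efficiency = (drug loaded / drug initial) * 100
DLE = 4.4 / 16.5 * 100
DLE = 0.2667 * 100
DLE = 26.67%

26.67


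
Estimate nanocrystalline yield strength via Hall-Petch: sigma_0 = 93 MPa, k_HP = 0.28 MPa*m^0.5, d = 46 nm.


d = 46 nm = 4.6e-08 m
sqrt(d) = 0.0002144761
Hall-Petch contribution = k / sqrt(d) = 0.28 / 0.0002144761 = 1305.5 MPa
sigma = sigma_0 + k/sqrt(d) = 93 + 1305.5 = 1398.5 MPa

1398.5


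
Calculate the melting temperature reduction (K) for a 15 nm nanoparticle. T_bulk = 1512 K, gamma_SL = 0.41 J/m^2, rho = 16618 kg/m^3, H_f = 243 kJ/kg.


Radius R = 15/2 = 7.5 nm = 7.5e-09 m
Convert H_f = 243 kJ/kg = 243000 J/kg
dT = 2 * gamma_SL * T_bulk / (rho * H_f * R)
dT = 2 * 0.41 * 1512 / (16618 * 243000 * 7.5e-09)
dT = 40.9 K

40.9


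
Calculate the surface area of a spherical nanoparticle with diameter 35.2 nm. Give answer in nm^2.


Radius r = 35.2/2 = 17.6 nm
Surface area SA = 4 * pi * r^2
SA = 4 * pi * (17.6)^2
SA = 3892.56 nm^2

3892.56


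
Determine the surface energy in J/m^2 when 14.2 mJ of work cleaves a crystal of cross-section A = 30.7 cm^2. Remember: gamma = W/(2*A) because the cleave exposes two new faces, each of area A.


Convert: A = 30.7 cm^2 = 0.00307 m^2, W = 14.2 mJ = 0.0142 J
Cleaving exposes two faces of area A, so total new surface = 2*A and gamma = W / (2*A)
gamma = 0.0142 / (2 * 0.00307)
gamma = 2.313 J/m^2

2.313


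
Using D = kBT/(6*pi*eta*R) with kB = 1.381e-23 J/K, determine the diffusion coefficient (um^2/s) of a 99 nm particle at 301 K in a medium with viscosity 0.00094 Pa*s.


Radius R = 99/2 = 49.5 nm = 4.95e-08 m
D = kB*T / (6*pi*eta*R)
D = 1.381e-23 * 301 / (6 * pi * 0.00094 * 4.95e-08)
D = 4.73943e-12 m^2/s = 4.739 um^2/s

4.739


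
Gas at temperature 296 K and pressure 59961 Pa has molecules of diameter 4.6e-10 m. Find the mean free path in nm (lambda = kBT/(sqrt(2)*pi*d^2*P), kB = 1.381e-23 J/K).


Mean free path: lambda = kB*T / (sqrt(2) * pi * d^2 * P)
lambda = 1.381e-23 * 296 / (sqrt(2) * pi * (4.6e-10)^2 * 59961)
lambda = 7.25164e-08 m
lambda = 72.52 nm

72.52


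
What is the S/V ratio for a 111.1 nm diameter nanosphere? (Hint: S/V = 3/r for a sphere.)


Radius r = 111.1/2 = 55.55 nm
S/V = 3 / r = 3 / 55.55
S/V = 0.054 nm^-1

0.054


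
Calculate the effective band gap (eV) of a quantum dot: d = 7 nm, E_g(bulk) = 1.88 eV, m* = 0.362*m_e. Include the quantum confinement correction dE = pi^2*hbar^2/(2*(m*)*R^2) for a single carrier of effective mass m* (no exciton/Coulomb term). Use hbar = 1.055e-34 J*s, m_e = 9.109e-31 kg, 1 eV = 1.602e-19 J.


Radius R = 7/2 nm = 3.5e-09 m
Confinement energy dE = pi^2 * hbar^2 / (2 * m_eff * m_e * R^2)
dE = pi^2 * (1.055e-34)^2 / (2 * 0.362 * 9.109e-31 * (3.5e-09)^2) J, divided by 1.602e-19 J/eV
dE = 0.0849 eV
Total band gap = E_g(bulk) + dE = 1.88 + 0.0849 = 1.9649 eV

1.9649


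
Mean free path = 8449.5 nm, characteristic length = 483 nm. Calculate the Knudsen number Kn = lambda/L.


Knudsen number Kn = lambda / L
Kn = 8449.5 / 483
Kn = 17.4938

17.4938


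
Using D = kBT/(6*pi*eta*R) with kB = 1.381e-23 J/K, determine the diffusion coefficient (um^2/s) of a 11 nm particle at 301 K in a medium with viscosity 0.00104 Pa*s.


Radius R = 11/2 = 5.5 nm = 5.5e-09 m
D = kB*T / (6*pi*eta*R)
D = 1.381e-23 * 301 / (6 * pi * 0.00104 * 5.5e-09)
D = 3.85534e-11 m^2/s = 38.553 um^2/s

38.553


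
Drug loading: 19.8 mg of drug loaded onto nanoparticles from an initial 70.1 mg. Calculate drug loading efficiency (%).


Drug loading efficiency = (drug loaded / drug initial) * 100
DLE = 19.8 / 70.1 * 100
DLE = 0.2825 * 100
DLE = 28.25%

28.25


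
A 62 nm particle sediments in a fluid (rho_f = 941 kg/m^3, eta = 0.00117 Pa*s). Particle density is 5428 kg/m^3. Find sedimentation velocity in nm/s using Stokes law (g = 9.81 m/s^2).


Radius R = 62/2 nm = 3.1e-08 m
Density difference = 5428 - 941 = 4487 kg/m^3
v = 2 * R^2 * (rho_p - rho_f) * g / (9 * eta)
v = 2 * (3.1e-08)^2 * 4487 * 9.81 / (9 * 0.00117)
v = 8.03434e-09 m/s = 8.0343 nm/s

8.0343


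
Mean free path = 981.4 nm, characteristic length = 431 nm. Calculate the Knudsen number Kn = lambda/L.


Knudsen number Kn = lambda / L
Kn = 981.4 / 431
Kn = 2.277

2.277


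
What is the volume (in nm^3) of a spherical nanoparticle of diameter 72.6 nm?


Radius r = 72.6/2 = 36.3 nm
Volume V = (4/3) * pi * r^3
V = (4/3) * pi * (36.3)^3
V = 200358.83 nm^3

200358.83


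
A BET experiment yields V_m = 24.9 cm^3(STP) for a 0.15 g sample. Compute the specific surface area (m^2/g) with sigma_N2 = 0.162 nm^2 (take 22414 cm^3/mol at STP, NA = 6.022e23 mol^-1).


Number of moles in monolayer = V_m / 22414 = 24.9 / 22414 = 0.00111091
Number of molecules = moles * NA = 0.00111091 * 6.022e23
SA = molecules * sigma / mass
SA = (24.9 / 22414) * 6.022e23 * 0.162e-18 / 0.15
SA = 722.5 m^2/g

722.5


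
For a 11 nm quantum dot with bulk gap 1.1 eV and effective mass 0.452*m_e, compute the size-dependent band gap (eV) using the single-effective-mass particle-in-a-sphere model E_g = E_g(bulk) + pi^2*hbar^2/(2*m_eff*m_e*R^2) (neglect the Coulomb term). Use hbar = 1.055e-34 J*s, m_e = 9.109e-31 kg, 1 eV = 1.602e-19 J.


Radius R = 11/2 nm = 5.5e-09 m
Confinement energy dE = pi^2 * hbar^2 / (2 * m_eff * m_e * R^2)
dE = pi^2 * (1.055e-34)^2 / (2 * 0.452 * 9.109e-31 * (5.5e-09)^2) J, divided by 1.602e-19 J/eV
dE = 0.0275 eV
Total band gap = E_g(bulk) + dE = 1.1 + 0.0275 = 1.1275 eV

1.1275


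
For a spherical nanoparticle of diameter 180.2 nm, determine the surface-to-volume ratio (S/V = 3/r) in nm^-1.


Radius r = 180.2/2 = 90.1 nm
S/V = 3 / r = 3 / 90.1
S/V = 0.0333 nm^-1

0.0333


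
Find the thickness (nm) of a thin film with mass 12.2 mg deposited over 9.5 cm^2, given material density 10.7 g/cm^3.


Convert: m = 12.2 mg = 1.2200e-05 kg, A = 9.5 cm^2 = 9.5000e-04 m^2, rho = 10.7 g/cm^3 = 10700 kg/m^3
t = m / (A * rho)
t = 1.2200e-05 / (9.5000e-04 * 10700)
t = 1.2002e-06 m = 1200.2 nm

1200.2


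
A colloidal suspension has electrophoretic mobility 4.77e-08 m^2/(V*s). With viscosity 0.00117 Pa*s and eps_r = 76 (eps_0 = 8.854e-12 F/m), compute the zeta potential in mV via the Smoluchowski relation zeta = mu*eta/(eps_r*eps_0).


Smoluchowski equation: zeta = mu * eta / (eps_r * eps_0)
zeta = 4.77e-08 * 0.00117 / (76 * 8.854e-12)
zeta = 0.082938 V = 82.94 mV

82.94


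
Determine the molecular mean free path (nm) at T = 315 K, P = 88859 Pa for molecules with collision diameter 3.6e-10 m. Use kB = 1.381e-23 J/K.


Mean free path: lambda = kB*T / (sqrt(2) * pi * d^2 * P)
lambda = 1.381e-23 * 315 / (sqrt(2) * pi * (3.6e-10)^2 * 88859)
lambda = 8.50223e-08 m
lambda = 85.02 nm

85.02


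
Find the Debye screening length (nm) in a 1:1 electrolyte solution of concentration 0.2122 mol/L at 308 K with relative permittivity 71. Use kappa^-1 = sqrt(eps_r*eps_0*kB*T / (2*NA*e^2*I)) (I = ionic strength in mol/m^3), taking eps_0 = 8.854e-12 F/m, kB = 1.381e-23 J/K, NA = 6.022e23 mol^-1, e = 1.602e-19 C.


Ionic strength I = 0.2122 * 1^2 * 1000 = 212.2 mol/m^3
kappa^-1 = sqrt(71 * 8.854e-12 * 1.381e-23 * 308 / (2 * 6.022e23 * (1.602e-19)^2 * 212.2))
kappa^-1 = 0.638 nm

0.638


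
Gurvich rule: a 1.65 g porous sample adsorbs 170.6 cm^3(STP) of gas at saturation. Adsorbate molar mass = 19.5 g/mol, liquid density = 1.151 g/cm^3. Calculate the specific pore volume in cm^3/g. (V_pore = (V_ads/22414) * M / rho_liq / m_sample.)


Moles adsorbed n = V_ads / 22414 = 170.6 / 22414 = 7.611314e-03 mol
Liquid volume V_liq = n * M / rho_liq = 7.611314e-03 * 19.5 / 1.151 = 0.12895 cm^3
Specific pore volume V_pore = V_liq / m_sample = 0.12895 / 1.65
V_pore = 0.0782 cm^3/g

0.0782


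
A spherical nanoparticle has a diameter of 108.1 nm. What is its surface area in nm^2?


Radius r = 108.1/2 = 54.05 nm
Surface area SA = 4 * pi * r^2
SA = 4 * pi * (54.05)^2
SA = 36711.43 nm^2

36711.43


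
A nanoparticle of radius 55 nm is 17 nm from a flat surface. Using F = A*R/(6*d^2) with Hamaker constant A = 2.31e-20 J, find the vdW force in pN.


Convert to SI: R = 55 nm = 5.5e-08 m, d = 17 nm = 1.7e-08 m
F = A * R / (6 * d^2)
F = 2.31e-20 * 5.5e-08 / (6 * (1.7e-08)^2)
F = 7.32699e-13 N = 0.733 pN

0.733


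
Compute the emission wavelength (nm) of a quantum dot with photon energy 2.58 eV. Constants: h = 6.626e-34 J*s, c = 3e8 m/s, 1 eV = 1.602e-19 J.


Convert energy: E = 2.58 eV = 2.58 * 1.602e-19 = 4.13316e-19 J
lambda = h*c / E = 6.626e-34 * 3e8 / 4.13316e-19
lambda = 4.8094e-07 m = 480.9 nm

480.9


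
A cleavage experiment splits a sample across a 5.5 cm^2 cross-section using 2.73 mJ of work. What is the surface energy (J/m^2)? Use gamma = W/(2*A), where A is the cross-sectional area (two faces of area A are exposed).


Convert: A = 5.5 cm^2 = 0.00055 m^2, W = 2.73 mJ = 0.00273 J
Cleaving exposes two faces of area A, so total new surface = 2*A and gamma = W / (2*A)
gamma = 0.00273 / (2 * 0.00055)
gamma = 2.482 J/m^2

2.482


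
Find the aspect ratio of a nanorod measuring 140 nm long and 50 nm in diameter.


Aspect ratio AR = length / diameter
AR = 140 / 50
AR = 2.8

2.8


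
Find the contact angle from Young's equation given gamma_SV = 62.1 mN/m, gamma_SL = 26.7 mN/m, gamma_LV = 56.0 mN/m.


cos(theta) = (gamma_SV - gamma_SL) / gamma_LV
cos(theta) = (62.1 - 26.7) / 56.0
cos(theta) = 0.632143
theta = arccos(0.632143) = 50.79 degrees

50.79


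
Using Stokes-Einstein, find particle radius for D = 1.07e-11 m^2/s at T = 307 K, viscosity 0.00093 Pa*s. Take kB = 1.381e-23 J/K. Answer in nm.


Stokes-Einstein: R = kB*T / (6*pi*eta*D)
R = 1.381e-23 * 307 / (6 * pi * 0.00093 * 1.07e-11)
R = 2.26029e-08 m = 22.6 nm

22.6


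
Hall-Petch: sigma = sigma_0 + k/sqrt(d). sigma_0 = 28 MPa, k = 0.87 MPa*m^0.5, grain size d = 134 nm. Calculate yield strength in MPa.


d = 134 nm = 1.34e-07 m
sqrt(d) = 0.0003660601
Hall-Petch contribution = k / sqrt(d) = 0.87 / 0.0003660601 = 2376.7 MPa
sigma = sigma_0 + k/sqrt(d) = 28 + 2376.7 = 2404.7 MPa

2404.7


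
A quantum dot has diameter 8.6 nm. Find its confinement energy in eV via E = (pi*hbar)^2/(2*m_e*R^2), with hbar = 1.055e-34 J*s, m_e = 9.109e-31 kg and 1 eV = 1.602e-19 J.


Radius R = 8.6/2 = 4.3 nm = 4.3e-09 m
E = (pi * 1.055e-34)^2 / (2 * 9.109e-31 * (4.3e-09)^2)
E(J) = 3.26112e-21
E = E(J) / 1.602e-19 = 0.0204 eV

0.0204


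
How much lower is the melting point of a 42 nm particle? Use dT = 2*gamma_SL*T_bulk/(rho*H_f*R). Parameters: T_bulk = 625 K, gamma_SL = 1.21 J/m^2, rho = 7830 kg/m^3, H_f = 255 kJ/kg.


Radius R = 42/2 = 21 nm = 2.1e-08 m
Convert H_f = 255 kJ/kg = 255000 J/kg
dT = 2 * gamma_SL * T_bulk / (rho * H_f * R)
dT = 2 * 1.21 * 625 / (7830 * 255000 * 2.1e-08)
dT = 36.1 K

36.1


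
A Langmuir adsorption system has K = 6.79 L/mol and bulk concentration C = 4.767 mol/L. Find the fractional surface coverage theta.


Langmuir isotherm: theta = K*C / (1 + K*C)
K*C = 6.79 * 4.767 = 32.36793
theta = 32.36793 / (1 + 32.36793) = 32.36793 / 33.36793
theta = 0.97

0.97


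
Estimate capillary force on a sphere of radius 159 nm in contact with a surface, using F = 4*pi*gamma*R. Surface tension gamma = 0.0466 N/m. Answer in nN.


Convert radius: R = 159 nm = 1.59e-07 m
F = 4 * pi * gamma * R
F = 4 * pi * 0.0466 * 1.59e-07
F = 9.31093e-08 N = 93.1093 nN

93.1093


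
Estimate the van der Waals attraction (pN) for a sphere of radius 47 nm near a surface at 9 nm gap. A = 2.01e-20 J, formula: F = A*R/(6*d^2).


Convert to SI: R = 47 nm = 4.7e-08 m, d = 9 nm = 9e-09 m
F = A * R / (6 * d^2)
F = 2.01e-20 * 4.7e-08 / (6 * (9e-09)^2)
F = 1.94383e-12 N = 1.944 pN

1.944


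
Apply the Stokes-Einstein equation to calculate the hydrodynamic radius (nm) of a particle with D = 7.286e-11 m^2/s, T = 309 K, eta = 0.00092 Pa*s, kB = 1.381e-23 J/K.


Stokes-Einstein: R = kB*T / (6*pi*eta*D)
R = 1.381e-23 * 309 / (6 * pi * 0.00092 * 7.286e-11)
R = 3.37733e-09 m = 3.38 nm

3.38


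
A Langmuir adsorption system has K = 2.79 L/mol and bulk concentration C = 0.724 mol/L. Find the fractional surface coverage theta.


Langmuir isotherm: theta = K*C / (1 + K*C)
K*C = 2.79 * 0.724 = 2.01996
theta = 2.01996 / (1 + 2.01996) = 2.01996 / 3.01996
theta = 0.6689

0.6689


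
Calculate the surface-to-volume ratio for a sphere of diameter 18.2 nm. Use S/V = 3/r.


Radius r = 18.2/2 = 9.1 nm
S/V = 3 / r = 3 / 9.1
S/V = 0.3297 nm^-1

0.3297


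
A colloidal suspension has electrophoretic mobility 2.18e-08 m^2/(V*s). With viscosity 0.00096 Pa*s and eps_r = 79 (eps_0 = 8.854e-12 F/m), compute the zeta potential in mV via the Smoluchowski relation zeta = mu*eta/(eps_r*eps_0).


Smoluchowski equation: zeta = mu * eta / (eps_r * eps_0)
zeta = 2.18e-08 * 0.00096 / (79 * 8.854e-12)
zeta = 0.02992 V = 29.92 mV

29.92


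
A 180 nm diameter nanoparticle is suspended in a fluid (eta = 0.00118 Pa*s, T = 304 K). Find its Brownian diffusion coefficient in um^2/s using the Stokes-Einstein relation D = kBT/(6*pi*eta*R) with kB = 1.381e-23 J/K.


Radius R = 180/2 = 90 nm = 9e-08 m
D = kB*T / (6*pi*eta*R)
D = 1.381e-23 * 304 / (6 * pi * 0.00118 * 9e-08)
D = 2.09721e-12 m^2/s = 2.097 um^2/s

2.097


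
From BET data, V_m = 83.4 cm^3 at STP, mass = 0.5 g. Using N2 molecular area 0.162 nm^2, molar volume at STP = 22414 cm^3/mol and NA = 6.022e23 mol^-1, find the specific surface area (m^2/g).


Number of moles in monolayer = V_m / 22414 = 83.4 / 22414 = 0.00372089
Number of molecules = moles * NA = 0.00372089 * 6.022e23
SA = molecules * sigma / mass
SA = (83.4 / 22414) * 6.022e23 * 0.162e-18 / 0.5
SA = 726.0 m^2/g

726.0


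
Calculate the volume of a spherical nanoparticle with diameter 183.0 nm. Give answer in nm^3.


Radius r = 183.0/2 = 91.5 nm
Volume V = (4/3) * pi * r^3
V = (4/3) * pi * (91.5)^3
V = 3208868.29 nm^3

3208868.29


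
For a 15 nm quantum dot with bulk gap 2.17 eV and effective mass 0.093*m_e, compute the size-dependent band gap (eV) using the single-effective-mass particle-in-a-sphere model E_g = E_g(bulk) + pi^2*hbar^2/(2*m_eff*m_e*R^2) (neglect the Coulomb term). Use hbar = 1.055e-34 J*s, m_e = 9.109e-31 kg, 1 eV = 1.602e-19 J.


Radius R = 15/2 nm = 7.5e-09 m
Confinement energy dE = pi^2 * hbar^2 / (2 * m_eff * m_e * R^2)
dE = pi^2 * (1.055e-34)^2 / (2 * 0.093 * 9.109e-31 * (7.5e-09)^2) J, divided by 1.602e-19 J/eV
dE = 0.072 eV
Total band gap = E_g(bulk) + dE = 2.17 + 0.072 = 2.242 eV

2.242


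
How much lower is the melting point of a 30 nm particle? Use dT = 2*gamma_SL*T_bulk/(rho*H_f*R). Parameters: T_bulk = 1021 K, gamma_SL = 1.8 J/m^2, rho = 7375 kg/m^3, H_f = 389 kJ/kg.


Radius R = 30/2 = 15 nm = 1.5e-08 m
Convert H_f = 389 kJ/kg = 389000 J/kg
dT = 2 * gamma_SL * T_bulk / (rho * H_f * R)
dT = 2 * 1.8 * 1021 / (7375 * 389000 * 1.5e-08)
dT = 85.4 K

85.4


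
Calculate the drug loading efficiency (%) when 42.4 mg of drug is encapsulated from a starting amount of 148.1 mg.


Drug loading efficiency = (drug loaded / drug initial) * 100
DLE = 42.4 / 148.1 * 100
DLE = 0.2863 * 100
DLE = 28.63%

28.63


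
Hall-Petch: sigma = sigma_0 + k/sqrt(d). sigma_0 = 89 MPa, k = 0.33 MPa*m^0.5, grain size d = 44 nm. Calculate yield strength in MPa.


d = 44 nm = 4.4e-08 m
sqrt(d) = 0.0002097618
Hall-Petch contribution = k / sqrt(d) = 0.33 / 0.0002097618 = 1573.2 MPa
sigma = sigma_0 + k/sqrt(d) = 89 + 1573.2 = 1662.2 MPa

1662.2


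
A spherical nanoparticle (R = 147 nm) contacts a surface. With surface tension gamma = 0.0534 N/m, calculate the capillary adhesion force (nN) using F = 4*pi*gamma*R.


Convert radius: R = 147 nm = 1.47e-07 m
F = 4 * pi * gamma * R
F = 4 * pi * 0.0534 * 1.47e-07
F = 9.86435e-08 N = 98.6435 nN

98.6435


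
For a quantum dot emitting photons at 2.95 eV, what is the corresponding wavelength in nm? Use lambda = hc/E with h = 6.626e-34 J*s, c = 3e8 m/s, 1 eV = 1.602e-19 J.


Convert energy: E = 2.95 eV = 2.95 * 1.602e-19 = 4.7259e-19 J
lambda = h*c / E = 6.626e-34 * 3e8 / 4.7259e-19
lambda = 4.20618e-07 m = 420.6 nm

420.6


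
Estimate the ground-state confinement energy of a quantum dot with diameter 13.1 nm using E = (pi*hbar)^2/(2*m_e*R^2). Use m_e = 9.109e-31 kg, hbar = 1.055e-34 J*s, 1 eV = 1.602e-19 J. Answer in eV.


Radius R = 13.1/2 = 6.55 nm = 6.55e-09 m
E = (pi * 1.055e-34)^2 / (2 * 9.109e-31 * (6.55e-09)^2)
E(J) = 1.40547e-21
E = E(J) / 1.602e-19 = 0.0088 eV

0.0088


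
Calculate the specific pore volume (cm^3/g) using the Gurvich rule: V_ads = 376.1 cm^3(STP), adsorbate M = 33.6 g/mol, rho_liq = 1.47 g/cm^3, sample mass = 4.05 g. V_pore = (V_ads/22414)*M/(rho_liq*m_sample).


Moles adsorbed n = V_ads / 22414 = 376.1 / 22414 = 1.677969e-02 mol
Liquid volume V_liq = n * M / rho_liq = 1.677969e-02 * 33.6 / 1.47 = 0.38354 cm^3
Specific pore volume V_pore = V_liq / m_sample = 0.38354 / 4.05
V_pore = 0.0947 cm^3/g

0.0947


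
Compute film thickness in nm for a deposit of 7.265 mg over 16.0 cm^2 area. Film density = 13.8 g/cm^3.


Convert: m = 7.265 mg = 7.2650e-06 kg, A = 16.0 cm^2 = 1.6000e-03 m^2, rho = 13.8 g/cm^3 = 13800 kg/m^3
t = m / (A * rho)
t = 7.2650e-06 / (1.6000e-03 * 13800)
t = 3.2903e-07 m = 329.0 nm

329.0


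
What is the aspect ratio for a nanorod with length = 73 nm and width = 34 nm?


Aspect ratio AR = length / diameter
AR = 73 / 34
AR = 2.15

2.15


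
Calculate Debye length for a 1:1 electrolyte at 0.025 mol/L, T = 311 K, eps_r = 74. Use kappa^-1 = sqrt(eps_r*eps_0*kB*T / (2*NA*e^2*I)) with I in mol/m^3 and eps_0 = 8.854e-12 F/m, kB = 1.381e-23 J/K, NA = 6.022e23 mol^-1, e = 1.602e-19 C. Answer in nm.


Ionic strength I = 0.025 * 1^2 * 1000 = 25 mol/m^3
kappa^-1 = sqrt(74 * 8.854e-12 * 1.381e-23 * 311 / (2 * 6.022e23 * (1.602e-19)^2 * 25))
kappa^-1 = 1.908 nm

1.908


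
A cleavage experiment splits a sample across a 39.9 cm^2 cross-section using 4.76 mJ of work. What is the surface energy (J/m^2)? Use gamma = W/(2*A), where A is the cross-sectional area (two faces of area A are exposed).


Convert: A = 39.9 cm^2 = 0.00399 m^2, W = 4.76 mJ = 0.00476 J
Cleaving exposes two faces of area A, so total new surface = 2*A and gamma = W / (2*A)
gamma = 0.00476 / (2 * 0.00399)
gamma = 0.596 J/m^2

0.596


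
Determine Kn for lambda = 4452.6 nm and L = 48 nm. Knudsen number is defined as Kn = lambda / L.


Knudsen number Kn = lambda / L
Kn = 4452.6 / 48
Kn = 92.7625

92.7625


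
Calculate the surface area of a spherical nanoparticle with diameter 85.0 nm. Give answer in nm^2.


Radius r = 85.0/2 = 42.5 nm
Surface area SA = 4 * pi * r^2
SA = 4 * pi * (42.5)^2
SA = 22698.01 nm^2

22698.01


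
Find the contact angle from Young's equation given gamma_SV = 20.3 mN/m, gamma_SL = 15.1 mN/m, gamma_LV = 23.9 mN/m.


cos(theta) = (gamma_SV - gamma_SL) / gamma_LV
cos(theta) = (20.3 - 15.1) / 23.9
cos(theta) = 0.217573
theta = arccos(0.217573) = 77.43 degrees

77.43


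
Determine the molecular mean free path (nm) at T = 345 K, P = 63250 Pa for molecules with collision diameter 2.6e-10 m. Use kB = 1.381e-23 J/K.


Mean free path: lambda = kB*T / (sqrt(2) * pi * d^2 * P)
lambda = 1.381e-23 * 345 / (sqrt(2) * pi * (2.6e-10)^2 * 63250)
lambda = 2.50808e-07 m
lambda = 250.81 nm

250.81


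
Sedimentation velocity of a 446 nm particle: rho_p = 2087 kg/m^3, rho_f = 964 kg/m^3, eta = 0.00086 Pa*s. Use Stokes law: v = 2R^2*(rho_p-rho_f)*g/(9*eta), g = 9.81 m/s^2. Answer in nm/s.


Radius R = 446/2 nm = 2.23e-07 m
Density difference = 2087 - 964 = 1123 kg/m^3
v = 2 * R^2 * (rho_p - rho_f) * g / (9 * eta)
v = 2 * (2.23e-07)^2 * 1123 * 9.81 / (9 * 0.00086)
v = 1.41562e-07 m/s = 141.5623 nm/s

141.5623


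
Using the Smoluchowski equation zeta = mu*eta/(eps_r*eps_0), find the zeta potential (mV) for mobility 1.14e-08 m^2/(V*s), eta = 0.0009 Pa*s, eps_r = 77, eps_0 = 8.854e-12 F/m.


Smoluchowski equation: zeta = mu * eta / (eps_r * eps_0)
zeta = 1.14e-08 * 0.0009 / (77 * 8.854e-12)
zeta = 0.015049 V = 15.05 mV

15.05


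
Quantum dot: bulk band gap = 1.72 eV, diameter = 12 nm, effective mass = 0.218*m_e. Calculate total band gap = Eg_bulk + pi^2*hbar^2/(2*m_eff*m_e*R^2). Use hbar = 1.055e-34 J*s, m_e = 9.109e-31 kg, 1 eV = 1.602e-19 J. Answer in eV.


Radius R = 12/2 nm = 6e-09 m
Confinement energy dE = pi^2 * hbar^2 / (2 * m_eff * m_e * R^2)
dE = pi^2 * (1.055e-34)^2 / (2 * 0.218 * 9.109e-31 * (6e-09)^2) J, divided by 1.602e-19 J/eV
dE = 0.048 eV
Total band gap = E_g(bulk) + dE = 1.72 + 0.048 = 1.768 eV

1.768


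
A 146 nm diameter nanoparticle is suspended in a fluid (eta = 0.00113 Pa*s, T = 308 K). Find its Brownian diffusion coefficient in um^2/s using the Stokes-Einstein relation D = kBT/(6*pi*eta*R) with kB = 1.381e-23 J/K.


Radius R = 146/2 = 73 nm = 7.3e-08 m
D = kB*T / (6*pi*eta*R)
D = 1.381e-23 * 308 / (6 * pi * 0.00113 * 7.3e-08)
D = 2.73553e-12 m^2/s = 2.736 um^2/s

2.736


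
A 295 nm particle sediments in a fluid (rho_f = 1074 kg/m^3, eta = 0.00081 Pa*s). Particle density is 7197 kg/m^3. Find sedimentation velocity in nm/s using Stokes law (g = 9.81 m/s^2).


Radius R = 295/2 nm = 1.475e-07 m
Density difference = 7197 - 1074 = 6123 kg/m^3
v = 2 * R^2 * (rho_p - rho_f) * g / (9 * eta)
v = 2 * (1.475e-07)^2 * 6123 * 9.81 / (9 * 0.00081)
v = 3.58525e-07 m/s = 358.5253 nm/s

358.5253


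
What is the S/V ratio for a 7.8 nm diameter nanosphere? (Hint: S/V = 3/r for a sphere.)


Radius r = 7.8/2 = 3.9 nm
S/V = 3 / r = 3 / 3.9
S/V = 0.7692 nm^-1

0.7692


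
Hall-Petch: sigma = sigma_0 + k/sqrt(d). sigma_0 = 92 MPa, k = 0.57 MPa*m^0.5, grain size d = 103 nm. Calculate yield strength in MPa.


d = 103 nm = 1.03e-07 m
sqrt(d) = 0.0003209361
Hall-Petch contribution = k / sqrt(d) = 0.57 / 0.0003209361 = 1776.1 MPa
sigma = sigma_0 + k/sqrt(d) = 92 + 1776.1 = 1868.1 MPa

1868.1


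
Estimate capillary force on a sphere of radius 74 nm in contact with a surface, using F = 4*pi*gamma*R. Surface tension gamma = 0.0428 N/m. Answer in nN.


Convert radius: R = 74 nm = 7.4e-08 m
F = 4 * pi * gamma * R
F = 4 * pi * 0.0428 * 7.4e-08
F = 3.98002e-08 N = 39.8002 nN

39.8002


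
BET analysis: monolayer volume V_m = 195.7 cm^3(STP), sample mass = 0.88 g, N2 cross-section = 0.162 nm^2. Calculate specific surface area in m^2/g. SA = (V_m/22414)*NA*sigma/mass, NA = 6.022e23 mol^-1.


Number of moles in monolayer = V_m / 22414 = 195.7 / 22414 = 0.00873115
Number of molecules = moles * NA = 0.00873115 * 6.022e23
SA = molecules * sigma / mass
SA = (195.7 / 22414) * 6.022e23 * 0.162e-18 / 0.88
SA = 967.9 m^2/g

967.9


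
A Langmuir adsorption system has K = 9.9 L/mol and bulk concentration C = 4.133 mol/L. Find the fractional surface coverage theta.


Langmuir isotherm: theta = K*C / (1 + K*C)
K*C = 9.9 * 4.133 = 40.9167
theta = 40.9167 / (1 + 40.9167) = 40.9167 / 41.9167
theta = 0.9761

0.9761


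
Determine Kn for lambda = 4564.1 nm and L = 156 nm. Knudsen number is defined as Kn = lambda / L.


Knudsen number Kn = lambda / L
Kn = 4564.1 / 156
Kn = 29.2571

29.2571


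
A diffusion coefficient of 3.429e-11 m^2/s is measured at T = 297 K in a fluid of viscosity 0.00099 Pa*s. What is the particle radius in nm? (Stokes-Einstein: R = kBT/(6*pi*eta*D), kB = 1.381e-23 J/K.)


Stokes-Einstein: R = kB*T / (6*pi*eta*D)
R = 1.381e-23 * 297 / (6 * pi * 0.00099 * 3.429e-11)
R = 6.40983e-09 m = 6.41 nm

6.41


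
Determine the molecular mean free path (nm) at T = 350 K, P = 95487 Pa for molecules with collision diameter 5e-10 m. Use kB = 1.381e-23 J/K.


Mean free path: lambda = kB*T / (sqrt(2) * pi * d^2 * P)
lambda = 1.381e-23 * 350 / (sqrt(2) * pi * (5e-10)^2 * 95487)
lambda = 4.55735e-08 m
lambda = 45.57 nm

45.57


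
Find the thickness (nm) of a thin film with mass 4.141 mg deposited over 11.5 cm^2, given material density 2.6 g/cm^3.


Convert: m = 4.141 mg = 4.1410e-06 kg, A = 11.5 cm^2 = 1.1500e-03 m^2, rho = 2.6 g/cm^3 = 2600 kg/m^3
t = m / (A * rho)
t = 4.1410e-06 / (1.1500e-03 * 2600)
t = 1.3849e-06 m = 1384.9 nm

1384.9


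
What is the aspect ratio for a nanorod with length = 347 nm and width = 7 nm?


Aspect ratio AR = length / diameter
AR = 347 / 7
AR = 49.57

49.57


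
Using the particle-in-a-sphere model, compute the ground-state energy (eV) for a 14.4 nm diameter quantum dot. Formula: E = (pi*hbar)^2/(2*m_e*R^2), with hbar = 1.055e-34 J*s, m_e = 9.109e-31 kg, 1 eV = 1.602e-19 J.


Radius R = 14.4/2 = 7.2 nm = 7.2e-09 m
E = (pi * 1.055e-34)^2 / (2 * 9.109e-31 * (7.2e-09)^2)
E(J) = 1.16316e-21
E = E(J) / 1.602e-19 = 0.0073 eV

0.0073


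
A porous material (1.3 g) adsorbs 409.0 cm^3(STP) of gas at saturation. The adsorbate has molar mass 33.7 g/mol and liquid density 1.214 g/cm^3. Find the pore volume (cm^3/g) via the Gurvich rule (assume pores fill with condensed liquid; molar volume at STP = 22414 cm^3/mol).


Moles adsorbed n = V_ads / 22414 = 409.0 / 22414 = 1.824752e-02 mol
Liquid volume V_liq = n * M / rho_liq = 1.824752e-02 * 33.7 / 1.214 = 0.50654 cm^3
Specific pore volume V_pore = V_liq / m_sample = 0.50654 / 1.3
V_pore = 0.3896 cm^3/g

0.3896


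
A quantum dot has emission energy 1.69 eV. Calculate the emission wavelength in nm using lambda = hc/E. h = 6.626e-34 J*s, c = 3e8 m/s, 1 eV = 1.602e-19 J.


Convert energy: E = 1.69 eV = 1.69 * 1.602e-19 = 2.70738e-19 J
lambda = h*c / E = 6.626e-34 * 3e8 / 2.70738e-19
lambda = 7.34215e-07 m = 734.2 nm

734.2


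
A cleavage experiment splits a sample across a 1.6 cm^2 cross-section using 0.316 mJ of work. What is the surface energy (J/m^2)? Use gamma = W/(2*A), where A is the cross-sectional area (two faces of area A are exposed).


Convert: A = 1.6 cm^2 = 0.00016 m^2, W = 0.316 mJ = 0.000316 J
Cleaving exposes two faces of area A, so total new surface = 2*A and gamma = W / (2*A)
gamma = 0.000316 / (2 * 0.00016)
gamma = 0.987 J/m^2

0.987


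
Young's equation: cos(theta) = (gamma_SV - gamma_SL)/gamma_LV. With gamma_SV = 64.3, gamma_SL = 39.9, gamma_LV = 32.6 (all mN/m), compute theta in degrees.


cos(theta) = (gamma_SV - gamma_SL) / gamma_LV
cos(theta) = (64.3 - 39.9) / 32.6
cos(theta) = 0.748466
theta = arccos(0.748466) = 41.54 degrees

41.54


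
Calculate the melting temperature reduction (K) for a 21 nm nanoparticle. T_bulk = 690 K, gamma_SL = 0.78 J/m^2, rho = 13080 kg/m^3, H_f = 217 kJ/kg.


Radius R = 21/2 = 10.5 nm = 1.05e-08 m
Convert H_f = 217 kJ/kg = 217000 J/kg
dT = 2 * gamma_SL * T_bulk / (rho * H_f * R)
dT = 2 * 0.78 * 690 / (13080 * 217000 * 1.05e-08)
dT = 36.1 K

36.1


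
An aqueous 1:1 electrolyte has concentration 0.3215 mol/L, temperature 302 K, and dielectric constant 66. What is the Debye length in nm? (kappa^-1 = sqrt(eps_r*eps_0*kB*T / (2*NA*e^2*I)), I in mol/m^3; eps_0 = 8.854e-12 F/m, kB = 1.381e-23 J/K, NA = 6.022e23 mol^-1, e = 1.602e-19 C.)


Ionic strength I = 0.3215 * 1^2 * 1000 = 321.5 mol/m^3
kappa^-1 = sqrt(66 * 8.854e-12 * 1.381e-23 * 302 / (2 * 6.022e23 * (1.602e-19)^2 * 321.5))
kappa^-1 = 0.495 nm

0.495


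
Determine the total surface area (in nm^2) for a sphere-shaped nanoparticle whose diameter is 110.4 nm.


Radius r = 110.4/2 = 55.2 nm
Surface area SA = 4 * pi * r^2
SA = 4 * pi * (55.2)^2
SA = 38290.23 nm^2

38290.23


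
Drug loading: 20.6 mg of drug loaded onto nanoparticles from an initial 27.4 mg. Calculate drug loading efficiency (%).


Drug loading efficiency = (drug loaded / drug initial) * 100
DLE = 20.6 / 27.4 * 100
DLE = 0.7518 * 100
DLE = 75.18%

75.18


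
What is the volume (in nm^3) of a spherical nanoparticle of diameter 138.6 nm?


Radius r = 138.6/2 = 69.3 nm
Volume V = (4/3) * pi * r^3
V = (4/3) * pi * (69.3)^3
V = 1394081.98 nm^3

1394081.98


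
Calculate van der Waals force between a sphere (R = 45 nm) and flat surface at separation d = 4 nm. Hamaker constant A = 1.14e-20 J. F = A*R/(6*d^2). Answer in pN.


Convert to SI: R = 45 nm = 4.5e-08 m, d = 4 nm = 4e-09 m
F = A * R / (6 * d^2)
F = 1.14e-20 * 4.5e-08 / (6 * (4e-09)^2)
F = 5.34375e-12 N = 5.344 pN

5.344


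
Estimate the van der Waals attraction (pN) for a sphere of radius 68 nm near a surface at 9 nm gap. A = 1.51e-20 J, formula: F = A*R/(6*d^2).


Convert to SI: R = 68 nm = 6.8e-08 m, d = 9 nm = 9e-09 m
F = A * R / (6 * d^2)
F = 1.51e-20 * 6.8e-08 / (6 * (9e-09)^2)
F = 2.11276e-12 N = 2.113 pN

2.113


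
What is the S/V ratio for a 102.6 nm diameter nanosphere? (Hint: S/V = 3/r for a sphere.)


Radius r = 102.6/2 = 51.3 nm
S/V = 3 / r = 3 / 51.3
S/V = 0.0585 nm^-1

0.0585


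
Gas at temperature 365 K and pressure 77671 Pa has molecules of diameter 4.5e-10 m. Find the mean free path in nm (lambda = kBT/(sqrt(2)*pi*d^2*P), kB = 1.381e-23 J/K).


Mean free path: lambda = kB*T / (sqrt(2) * pi * d^2 * P)
lambda = 1.381e-23 * 365 / (sqrt(2) * pi * (4.5e-10)^2 * 77671)
lambda = 7.21336e-08 m
lambda = 72.13 nm

72.13


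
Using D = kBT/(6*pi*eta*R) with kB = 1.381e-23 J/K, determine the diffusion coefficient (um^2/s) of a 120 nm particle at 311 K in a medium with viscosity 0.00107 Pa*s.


Radius R = 120/2 = 60 nm = 6e-08 m
D = kB*T / (6*pi*eta*R)
D = 1.381e-23 * 311 / (6 * pi * 0.00107 * 6e-08)
D = 3.5491e-12 m^2/s = 3.549 um^2/s

3.549


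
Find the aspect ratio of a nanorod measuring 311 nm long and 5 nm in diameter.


Aspect ratio AR = length / diameter
AR = 311 / 5
AR = 62.2

62.2


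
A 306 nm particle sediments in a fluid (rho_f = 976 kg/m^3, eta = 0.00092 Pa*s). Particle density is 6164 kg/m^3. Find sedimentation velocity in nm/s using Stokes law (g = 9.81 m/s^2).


Radius R = 306/2 nm = 1.53e-07 m
Density difference = 6164 - 976 = 5188 kg/m^3
v = 2 * R^2 * (rho_p - rho_f) * g / (9 * eta)
v = 2 * (1.53e-07)^2 * 5188 * 9.81 / (9 * 0.00092)
v = 2.87774e-07 m/s = 287.774 nm/s

287.774


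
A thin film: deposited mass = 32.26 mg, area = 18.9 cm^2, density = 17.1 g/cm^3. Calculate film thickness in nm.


Convert: m = 32.26 mg = 3.2260e-05 kg, A = 18.9 cm^2 = 1.8900e-03 m^2, rho = 17.1 g/cm^3 = 17100 kg/m^3
t = m / (A * rho)
t = 3.2260e-05 / (1.8900e-03 * 17100)
t = 9.9817e-07 m = 998.2 nm

998.2
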